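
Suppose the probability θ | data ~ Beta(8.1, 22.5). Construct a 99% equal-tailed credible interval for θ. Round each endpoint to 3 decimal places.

Posterior: Beta(8.1, 22.5).
Equal-tailed 99% interval: the 0.005 and 0.995 quantiles of Beta(8.1, 22.5).
Posterior mean ≈ 0.265, SD ≈ 0.078; a Normal approximation gives roughly [0.063, 0.467].
Exact: F⁻¹(0.005) = 0.096; F⁻¹(0.995) = 0.489.

[0.096, 0.489]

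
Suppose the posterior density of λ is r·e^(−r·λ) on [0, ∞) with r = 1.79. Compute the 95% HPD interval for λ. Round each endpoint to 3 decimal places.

The exponential density is strictly decreasing on [0, ∞), so the HPD interval is anchored at 0: [0, q] with P(λ ≤ q) = 0.95.
q = −ln(1 − 0.95) / 1.79 = 2.9957 / 1.79 = 1.674.

[0.000, 1.674]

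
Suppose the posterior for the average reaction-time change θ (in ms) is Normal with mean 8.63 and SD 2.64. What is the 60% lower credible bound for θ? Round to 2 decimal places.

Need L with P(θ ≥ L) = 0.60: L = 8.63 − z_{0.4}·2.64.
z = 0.253; L = 8.63 − 0.253 × 2.64 = 7.96.

7.96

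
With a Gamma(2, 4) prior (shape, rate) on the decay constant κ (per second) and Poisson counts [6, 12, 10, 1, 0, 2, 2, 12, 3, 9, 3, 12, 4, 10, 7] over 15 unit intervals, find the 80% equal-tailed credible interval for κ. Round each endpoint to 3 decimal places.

Posterior: Gamma(2+93, 4+15) = Gamma(95, 19) (shape, rate).
Equal-tailed 80% interval: Gamma(95, 19) quantiles at 0.1 and 0.9.
Posterior mean ≈ 5.000, SD ≈ 0.513; a Normal approximation gives roughly [4.343, 5.657].
Exact: lower = 4.355; upper = 5.668.

[4.355, 5.668]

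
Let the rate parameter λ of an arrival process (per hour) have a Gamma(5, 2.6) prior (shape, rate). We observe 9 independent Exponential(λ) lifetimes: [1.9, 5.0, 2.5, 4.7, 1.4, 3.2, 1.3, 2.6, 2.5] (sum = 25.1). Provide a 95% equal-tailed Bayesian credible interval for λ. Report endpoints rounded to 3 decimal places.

[0.276, 0.803]

Posterior: Gamma(5+9, 2.6+25.1) = Gamma(14, 27.7) (shape, rate).
Equal-tailed 95% interval: Gamma(14, 27.7) quantiles at 0.025 and 0.975.
Posterior mean ≈ 0.505, SD ≈ 0.135; a Normal approximation gives roughly [0.241, 0.770].
Exact: lower = 0.276; upper = 0.803.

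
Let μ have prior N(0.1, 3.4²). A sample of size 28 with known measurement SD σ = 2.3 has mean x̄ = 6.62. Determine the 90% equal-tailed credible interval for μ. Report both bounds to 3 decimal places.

Posterior precision = 1/3.4² + 28/2.3² = 0.0865 + 5.2930 = 5.3795, so posterior SD = 0.4312.
Posterior mean = (0.1/3.4² + 28·6.62/2.3²) / 5.3795 = 6.5152.
Interval: 6.5152 ± 1.645 × 0.4312 → [5.806, 7.224].

[5.806, 7.224]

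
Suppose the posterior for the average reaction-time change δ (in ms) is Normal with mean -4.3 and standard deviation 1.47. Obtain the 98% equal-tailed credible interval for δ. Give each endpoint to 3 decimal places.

The posterior is symmetric, so the 98% equal-tailed interval is δ = -4.3 ± z·1.47 with z = 2.326.
Half-width: 2.326 × 1.47 = 3.420.
-4.3 − 3.420 = -7.720; -4.3 + 3.420 = -0.880.

[-7.720, -0.880]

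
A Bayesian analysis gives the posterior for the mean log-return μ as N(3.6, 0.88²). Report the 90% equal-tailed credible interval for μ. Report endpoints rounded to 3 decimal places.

[2.153, 5.047]

The posterior is symmetric, so the 90% equal-tailed interval is μ = 3.6 ± z·0.88 with z = 1.645.
Half-width: 1.645 × 0.88 = 1.447.
3.6 − 1.447 = 2.153; 3.6 + 1.447 = 5.047.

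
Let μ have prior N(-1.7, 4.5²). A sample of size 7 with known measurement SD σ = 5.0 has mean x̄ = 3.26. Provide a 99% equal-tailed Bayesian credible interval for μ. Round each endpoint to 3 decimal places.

Posterior precision = 1/4.5² + 7/5.0² = 0.0494 + 0.2800 = 0.3294, so posterior SD = 1.7424.
Posterior mean = (-1.7/4.5² + 7·3.26/5.0²) / 0.3294 = 2.5164.
Interval: 2.5164 ± 2.576 × 1.7424 → [-1.972, 7.005].

[-1.972, 7.005]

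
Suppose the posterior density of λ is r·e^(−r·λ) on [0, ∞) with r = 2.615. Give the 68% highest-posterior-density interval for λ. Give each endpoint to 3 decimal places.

[0.000, 0.436]

The exponential density is strictly decreasing on [0, ∞), so the HPD interval is anchored at 0: [0, q] with P(λ ≤ q) = 0.68.
q = −ln(1 − 0.68) / 2.615 = 1.1394 / 2.615 = 0.436.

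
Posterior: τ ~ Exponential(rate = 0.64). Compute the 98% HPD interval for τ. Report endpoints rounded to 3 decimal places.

The exponential density is strictly decreasing on [0, ∞), so the HPD interval is anchored at 0: [0, q] with P(τ ≤ q) = 0.98.
q = −ln(1 − 0.98) / 0.64 = 3.9120 / 0.64 = 6.113.

[0.000, 6.113]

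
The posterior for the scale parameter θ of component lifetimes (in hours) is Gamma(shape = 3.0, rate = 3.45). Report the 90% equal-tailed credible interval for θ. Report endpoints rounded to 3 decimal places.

[0.237, 1.825]

Posterior: Gamma(shape 3.0, rate 3.45).
Equal-tailed 90% interval: Gamma(3.0, 3.45) quantiles at 0.05 and 0.95.
Posterior mean ≈ 0.870, SD ≈ 0.502; a Normal approximation gives roughly [0.044, 1.695].
Exact: lower = 0.237; upper = 1.825.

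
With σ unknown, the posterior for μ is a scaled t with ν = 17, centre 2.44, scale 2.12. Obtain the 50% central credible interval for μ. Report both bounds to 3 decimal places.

[0.979, 3.901]

The t_17 distribution is symmetric; the 50% interval is 2.44 ± t·2.12 with t_{0.75,17} = 0.689.
Half-width: 0.689 × 2.12 = 1.461.
2.44 − 1.461 = 0.979; 2.44 + 1.461 = 3.901.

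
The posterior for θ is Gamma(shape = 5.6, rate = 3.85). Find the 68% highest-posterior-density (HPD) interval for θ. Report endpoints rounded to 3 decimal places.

The posterior is unimodal and skewed, so the HPD interval has equal density at both endpoints and is the shortest 68% interval.
Solving f(0.716) = f(1.851) with F(1.851) − F(0.716) = 0.68 gives [0.716, 1.851].
For comparison, the equal-tailed interval is [0.861, 2.047]; the HPD is narrower and shifted toward the mode.

[0.716, 1.851]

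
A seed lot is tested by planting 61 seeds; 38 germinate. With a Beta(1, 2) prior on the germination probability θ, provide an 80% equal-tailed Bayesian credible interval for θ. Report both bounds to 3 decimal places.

[0.531, 0.687]

Posterior: Beta(1+38, 2+23) = Beta(39, 25).
Equal-tailed 80% interval: the 0.1 and 0.9 quantiles of Beta(39, 25).
Posterior mean ≈ 0.609, SD ≈ 0.061; a Normal approximation gives roughly [0.532, 0.687].
Exact: F⁻¹(0.1) = 0.531; F⁻¹(0.9) = 0.687.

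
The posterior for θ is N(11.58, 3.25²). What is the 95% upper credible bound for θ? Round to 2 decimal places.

Need U with P(θ ≤ U) = 0.95: U = 11.58 + z_{0.05}·3.25.
z = 1.645; U = 11.58 + 1.645 × 3.25 = 16.93.

16.93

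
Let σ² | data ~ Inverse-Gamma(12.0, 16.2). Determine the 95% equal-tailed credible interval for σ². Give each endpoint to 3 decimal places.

[0.823, 2.613]

Inverse-Gamma(12.0, 16.2) quantiles: F⁻¹(0.025) and F⁻¹(0.975).
Equivalently, 1/σ² ~ Gamma(12.0, rate = 16.2); invert its 0.975 and 0.025 quantiles.
Posterior mean ≈ 1.473, SD ≈ 0.466; a Normal approximation gives roughly [0.560, 2.386].
Exact: lower = 0.823; upper = 2.613.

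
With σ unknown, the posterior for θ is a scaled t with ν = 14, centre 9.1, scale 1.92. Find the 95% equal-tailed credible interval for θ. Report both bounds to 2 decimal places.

[4.98, 13.22]

The t_14 distribution is symmetric; the 95% interval is 9.1 ± t·1.92 with t_{0.975,14} = 2.145.
Half-width: 2.145 × 1.92 = 4.12.
9.1 − 4.12 = 4.98; 9.1 + 4.12 = 13.22.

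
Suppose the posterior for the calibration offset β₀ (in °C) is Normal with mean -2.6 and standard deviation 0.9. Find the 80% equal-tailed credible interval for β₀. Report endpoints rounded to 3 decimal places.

[-3.753, -1.447]

The posterior is symmetric, so the 80% equal-tailed interval is β₀ = -2.6 ± z·0.9 with z = 1.282.
Half-width: 1.282 × 0.9 = 1.153.
-2.6 − 1.153 = -3.753; -2.6 + 1.153 = -1.447.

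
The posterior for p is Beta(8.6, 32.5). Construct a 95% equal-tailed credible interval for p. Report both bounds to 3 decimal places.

Posterior: Beta(8.6, 32.5).
Equal-tailed 95% interval: the 0.025 and 0.975 quantiles of Beta(8.6, 32.5).
Posterior mean ≈ 0.209, SD ≈ 0.063; a Normal approximation gives roughly [0.086, 0.332].
Exact: F⁻¹(0.025) = 0.101; F⁻¹(0.975) = 0.344.

[0.101, 0.344]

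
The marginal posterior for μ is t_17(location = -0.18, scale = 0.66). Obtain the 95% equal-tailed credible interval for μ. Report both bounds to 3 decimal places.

The t_17 distribution is symmetric; the 95% interval is -0.18 ± t·0.66 with t_{0.975,17} = 2.110.
Half-width: 2.110 × 0.66 = 1.392.
-0.18 − 1.392 = -1.572; -0.18 + 1.392 = 1.212.

[-1.572, 1.212]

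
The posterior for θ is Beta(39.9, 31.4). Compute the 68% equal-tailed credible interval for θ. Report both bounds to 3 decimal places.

Posterior: Beta(39.9, 31.4).
Equal-tailed 68% interval: the 0.16 and 0.84 quantiles of Beta(39.9, 31.4).
Posterior mean ≈ 0.560, SD ≈ 0.058; a Normal approximation gives roughly [0.502, 0.618].
Exact: F⁻¹(0.16) = 0.501; F⁻¹(0.84) = 0.618.

[0.501, 0.618]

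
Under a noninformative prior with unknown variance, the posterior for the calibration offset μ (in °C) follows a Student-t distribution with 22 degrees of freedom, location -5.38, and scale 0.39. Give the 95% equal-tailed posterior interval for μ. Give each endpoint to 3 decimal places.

[-6.189, -4.571]

The t_22 distribution is symmetric; the 95% interval is -5.38 ± t·0.39 with t_{0.975,22} = 2.074.
Half-width: 2.074 × 0.39 = 0.809.
-5.38 − 0.809 = -6.189; -5.38 + 0.809 = -4.571.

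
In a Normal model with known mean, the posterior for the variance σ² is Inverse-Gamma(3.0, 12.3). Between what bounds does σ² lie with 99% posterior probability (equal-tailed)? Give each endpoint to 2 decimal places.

[1.33, 36.41]

Inverse-Gamma(3.0, 12.3) quantiles: F⁻¹(0.005) and F⁻¹(0.995).
Equivalently, 1/σ² ~ Gamma(3.0, rate = 12.3); invert its 0.995 and 0.005 quantiles.
Posterior mean ≈ 6.15, SD ≈ 6.15; a Normal approximation gives roughly [-9.69, 21.99].
Exact: lower = 1.33; upper = 36.41.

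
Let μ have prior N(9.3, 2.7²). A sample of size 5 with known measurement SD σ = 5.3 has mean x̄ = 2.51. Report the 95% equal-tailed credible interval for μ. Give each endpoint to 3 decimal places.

[1.974, 8.956]

Posterior precision = 1/2.7² + 5/5.3² = 0.1372 + 0.1780 = 0.3152, so posterior SD = 1.7813.
Posterior mean = (9.3/2.7² + 5·2.51/5.3²) / 0.3152 = 5.4652.
Interval: 5.4652 ± 1.960 × 1.7813 → [1.974, 8.956].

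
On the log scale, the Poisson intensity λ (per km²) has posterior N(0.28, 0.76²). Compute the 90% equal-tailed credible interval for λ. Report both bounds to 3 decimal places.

On the log scale the 90% interval is 0.28 ± 1.645 × 0.76 = [-0.9701, 1.5301].
Exponentiate: [e^-0.9701, e^1.5301] = [0.379, 4.619].

[0.379, 4.619]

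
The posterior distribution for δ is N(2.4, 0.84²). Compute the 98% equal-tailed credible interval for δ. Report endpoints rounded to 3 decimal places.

[0.446, 4.354]

The posterior is symmetric, so the 98% equal-tailed interval is δ = 2.4 ± z·0.84 with z = 2.326.
Half-width: 2.326 × 0.84 = 1.954.
2.4 − 1.954 = 0.446; 2.4 + 1.954 = 4.354.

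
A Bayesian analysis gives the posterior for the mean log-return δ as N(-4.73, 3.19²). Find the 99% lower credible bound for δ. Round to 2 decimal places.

Need L with P(δ ≥ L) = 0.99: L = -4.73 − z_{0.01}·3.19.
z = 2.326; L = -4.73 − 2.326 × 3.19 = -12.15.

-12.15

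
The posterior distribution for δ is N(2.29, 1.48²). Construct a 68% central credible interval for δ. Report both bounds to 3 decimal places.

[0.818, 3.762]

The posterior is symmetric, so the 68% equal-tailed interval is δ = 2.29 ± z·1.48 with z = 0.994.
Half-width: 0.994 × 1.48 = 1.472.
2.29 − 1.472 = 0.818; 2.29 + 1.472 = 3.762.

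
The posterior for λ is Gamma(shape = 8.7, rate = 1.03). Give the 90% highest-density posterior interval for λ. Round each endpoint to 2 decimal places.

[3.84, 12.89]

The posterior is unimodal and skewed, so the HPD interval has equal density at both endpoints and is the shortest 90% interval.
Solving f(3.84) = f(12.89) with F(12.89) − F(3.84) = 0.90 gives [3.84, 12.89].
For comparison, the equal-tailed interval is [4.35, 13.64]; the HPD is narrower and shifted toward the mode.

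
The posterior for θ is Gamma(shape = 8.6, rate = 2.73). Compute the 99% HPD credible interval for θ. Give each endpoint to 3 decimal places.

[0.909, 6.298]

The posterior is unimodal and skewed, so the HPD interval has equal density at both endpoints and is the shortest 99% interval.
Solving f(0.909) = f(6.298) with F(6.298) − F(0.909) = 0.99 gives [0.909, 6.298].
For comparison, the equal-tailed interval is [1.064, 6.595]; the HPD is narrower and shifted toward the mode.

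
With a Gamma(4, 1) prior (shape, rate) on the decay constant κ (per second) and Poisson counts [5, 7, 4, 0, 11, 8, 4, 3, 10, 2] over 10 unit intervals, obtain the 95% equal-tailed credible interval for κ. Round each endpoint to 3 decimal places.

Posterior: Gamma(4+54, 1+10) = Gamma(58, 11) (shape, rate).
Equal-tailed 95% interval: Gamma(58, 11) quantiles at 0.025 and 0.975.
Posterior mean ≈ 5.273, SD ≈ 0.692; a Normal approximation gives roughly [3.916, 6.630].
Exact: lower = 4.004; upper = 6.714.

[4.004, 6.714]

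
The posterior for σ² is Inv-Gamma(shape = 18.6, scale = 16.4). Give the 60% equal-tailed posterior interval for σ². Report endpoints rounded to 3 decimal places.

Inverse-Gamma(18.6, 16.4) quantiles: F⁻¹(0.2) and F⁻¹(0.8).
Equivalently, 1/σ² ~ Gamma(18.6, rate = 16.4); invert its 0.8 and 0.2 quantiles.
Posterior mean ≈ 0.932, SD ≈ 0.229; a Normal approximation gives roughly [0.739, 1.124].
Exact: lower = 0.742; upper = 1.100.

[0.742, 1.100]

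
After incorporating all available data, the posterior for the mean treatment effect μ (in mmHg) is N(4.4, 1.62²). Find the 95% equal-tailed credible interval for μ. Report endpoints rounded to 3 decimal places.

The posterior is symmetric, so the 95% equal-tailed interval is μ = 4.4 ± z·1.62 with z = 1.960.
Half-width: 1.960 × 1.62 = 3.175.
4.4 − 3.175 = 1.225; 4.4 + 3.175 = 7.575.

[1.225, 7.575]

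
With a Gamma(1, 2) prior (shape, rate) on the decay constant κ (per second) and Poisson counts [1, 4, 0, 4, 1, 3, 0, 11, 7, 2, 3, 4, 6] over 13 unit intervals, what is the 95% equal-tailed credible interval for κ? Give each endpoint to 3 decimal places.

[2.302, 4.091]

Posterior: Gamma(1+46, 2+13) = Gamma(47, 15) (shape, rate).
Equal-tailed 95% interval: Gamma(47, 15) quantiles at 0.025 and 0.975.
Posterior mean ≈ 3.133, SD ≈ 0.457; a Normal approximation gives roughly [2.238, 4.029].
Exact: lower = 2.302; upper = 4.091.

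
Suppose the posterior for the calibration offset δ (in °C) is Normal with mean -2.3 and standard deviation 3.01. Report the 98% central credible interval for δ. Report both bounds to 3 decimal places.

[-9.302, 4.702]

The posterior is symmetric, so the 98% equal-tailed interval is δ = -2.3 ± z·3.01 with z = 2.326.
Half-width: 2.326 × 3.01 = 7.002.
-2.3 − 7.002 = -9.302; -2.3 + 7.002 = 4.702.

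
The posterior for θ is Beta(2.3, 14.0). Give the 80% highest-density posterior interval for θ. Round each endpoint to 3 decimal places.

The posterior is unimodal and skewed, so the HPD interval has equal density at both endpoints and is the shortest 80% interval.
Solving f(0.024) = f(0.218) with F(0.218) − F(0.024) = 0.80 gives [0.024, 0.218].
For comparison, the equal-tailed interval is [0.046, 0.256]; the HPD is narrower and shifted toward the mode.

[0.024, 0.218]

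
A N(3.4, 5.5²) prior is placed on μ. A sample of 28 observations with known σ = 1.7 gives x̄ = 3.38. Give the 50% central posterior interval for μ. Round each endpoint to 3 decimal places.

[3.164, 3.596]

Posterior precision = 1/5.5² + 28/1.7² = 0.0331 + 9.6886 = 9.7216, so posterior SD = 0.3207.
Posterior mean = (3.4/5.5² + 28·3.38/1.7²) / 9.7216 = 3.3801.
Interval: 3.3801 ± 0.674 × 0.3207 → [3.164, 3.596].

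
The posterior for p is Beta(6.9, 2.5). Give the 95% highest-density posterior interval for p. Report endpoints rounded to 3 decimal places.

[0.469, 0.969]

The posterior is unimodal and skewed, so the HPD interval has equal density at both endpoints and is the shortest 95% interval.
Solving f(0.469) = f(0.969) with F(0.969) − F(0.469) = 0.95 gives [0.469, 0.969].
For comparison, the equal-tailed interval is [0.428, 0.947]; the HPD is narrower and shifted toward the mode.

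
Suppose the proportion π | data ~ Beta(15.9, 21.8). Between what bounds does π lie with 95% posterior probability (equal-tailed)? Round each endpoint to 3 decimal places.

[0.271, 0.580]

Posterior: Beta(15.9, 21.8).
Equal-tailed 95% interval: the 0.025 and 0.975 quantiles of Beta(15.9, 21.8).
Posterior mean ≈ 0.422, SD ≈ 0.079; a Normal approximation gives roughly [0.266, 0.577].
Exact: F⁻¹(0.025) = 0.271; F⁻¹(0.975) = 0.580.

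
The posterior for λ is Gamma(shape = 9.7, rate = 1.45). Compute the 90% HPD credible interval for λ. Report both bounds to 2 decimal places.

[3.22, 10.04]

The posterior is unimodal and skewed, so the HPD interval has equal density at both endpoints and is the shortest 90% interval.
Solving f(3.22) = f(10.04) with F(10.04) − F(3.22) = 0.90 gives [3.22, 10.04].
For comparison, the equal-tailed interval is [3.59, 10.57]; the HPD is narrower and shifted toward the mode.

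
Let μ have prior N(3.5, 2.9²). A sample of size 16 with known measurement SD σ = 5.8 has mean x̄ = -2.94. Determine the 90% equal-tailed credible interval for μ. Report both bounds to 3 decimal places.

Posterior precision = 1/2.9² + 16/5.8² = 0.1189 + 0.4756 = 0.5945, so posterior SD = 1.2969.
Posterior mean = (3.5/2.9² + 16·-2.94/5.8²) / 0.5945 = -1.6520.
Interval: -1.6520 ± 1.645 × 1.2969 → [-3.785, 0.481].

[-3.785, 0.481]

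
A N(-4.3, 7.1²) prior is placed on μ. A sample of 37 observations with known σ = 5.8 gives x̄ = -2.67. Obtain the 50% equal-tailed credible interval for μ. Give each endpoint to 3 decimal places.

[-3.336, -2.061]

Posterior precision = 1/7.1² + 37/5.8² = 0.0198 + 1.0999 = 1.1197, so posterior SD = 0.9450.
Posterior mean = (-4.3/7.1² + 37·-2.67/5.8²) / 1.1197 = -2.6989.
Interval: -2.6989 ± 0.674 × 0.9450 → [-3.336, -2.061].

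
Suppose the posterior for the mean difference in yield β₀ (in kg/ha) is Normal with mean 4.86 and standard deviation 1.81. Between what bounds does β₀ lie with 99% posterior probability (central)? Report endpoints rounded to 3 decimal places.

The posterior is symmetric, so the 99% equal-tailed interval is β₀ = 4.86 ± z·1.81 with z = 2.576.
Half-width: 2.576 × 1.81 = 4.662.
4.86 − 4.662 = 0.198; 4.86 + 4.662 = 9.522.

[0.198, 9.522]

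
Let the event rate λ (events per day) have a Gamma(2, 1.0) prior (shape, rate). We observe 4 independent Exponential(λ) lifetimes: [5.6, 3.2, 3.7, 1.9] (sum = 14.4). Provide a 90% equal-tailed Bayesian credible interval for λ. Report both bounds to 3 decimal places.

Posterior: Gamma(2+4, 1.0+14.4) = Gamma(6, 15.4) (shape, rate).
Equal-tailed 90% interval: Gamma(6, 15.4) quantiles at 0.05 and 0.95.
Posterior mean ≈ 0.390, SD ≈ 0.159; a Normal approximation gives roughly [0.128, 0.651].
Exact: lower = 0.170; upper = 0.683.

[0.170, 0.683]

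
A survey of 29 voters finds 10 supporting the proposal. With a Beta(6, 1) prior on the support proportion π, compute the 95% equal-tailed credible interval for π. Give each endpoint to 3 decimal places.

Posterior: Beta(6+10, 1+19) = Beta(16, 20).
Equal-tailed 95% interval: the 0.025 and 0.975 quantiles of Beta(16, 20).
Posterior mean ≈ 0.444, SD ≈ 0.082; a Normal approximation gives roughly [0.284, 0.605].
Exact: F⁻¹(0.025) = 0.288; F⁻¹(0.975) = 0.606.

[0.288, 0.606]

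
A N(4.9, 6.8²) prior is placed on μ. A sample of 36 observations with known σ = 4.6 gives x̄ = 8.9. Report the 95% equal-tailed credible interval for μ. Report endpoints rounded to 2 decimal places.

[7.36, 10.34]

Posterior precision = 1/6.8² + 36/4.6² = 0.0216 + 1.7013 = 1.7229, so posterior SD = 0.7618.
Posterior mean = (4.9/6.8² + 36·8.9/4.6²) / 1.7229 = 8.8498.
Interval: 8.8498 ± 1.960 × 0.7618 → [7.36, 10.34].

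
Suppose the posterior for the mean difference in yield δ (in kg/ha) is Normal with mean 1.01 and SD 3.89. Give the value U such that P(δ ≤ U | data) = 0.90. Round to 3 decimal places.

5.995

Need U with P(δ ≤ U) = 0.90: U = 1.01 + z_{0.1}·3.89.
z = 1.282; U = 1.01 + 1.282 × 3.89 = 5.995.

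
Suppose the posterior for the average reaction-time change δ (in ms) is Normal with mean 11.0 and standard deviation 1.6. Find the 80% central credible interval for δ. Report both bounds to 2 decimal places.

[8.95, 13.05]

The posterior is symmetric, so the 80% equal-tailed interval is δ = 11.0 ± z·1.6 with z = 1.282.
Half-width: 1.282 × 1.6 = 2.05.
11.0 − 2.05 = 8.95; 11.0 + 2.05 = 13.05.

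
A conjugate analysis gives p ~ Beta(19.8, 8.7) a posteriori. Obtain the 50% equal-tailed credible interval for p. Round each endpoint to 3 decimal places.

[0.639, 0.755]

Posterior: Beta(19.8, 8.7).
Equal-tailed 50% interval: the 0.25 and 0.75 quantiles of Beta(19.8, 8.7).
Posterior mean ≈ 0.695, SD ≈ 0.085; a Normal approximation gives roughly [0.638, 0.752].
Exact: F⁻¹(0.25) = 0.639; F⁻¹(0.75) = 0.755.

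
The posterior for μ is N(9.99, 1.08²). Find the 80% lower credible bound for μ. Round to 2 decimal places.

Need L with P(μ ≥ L) = 0.80: L = 9.99 − z_{0.2}·1.08.
z = 0.842; L = 9.99 − 0.842 × 1.08 = 9.08.

9.08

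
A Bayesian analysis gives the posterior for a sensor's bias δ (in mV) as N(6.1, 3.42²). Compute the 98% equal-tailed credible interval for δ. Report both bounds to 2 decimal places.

The posterior is symmetric, so the 98% equal-tailed interval is δ = 6.1 ± z·3.42 with z = 2.326.
Half-width: 2.326 × 3.42 = 7.96.
6.1 − 7.96 = -1.86; 6.1 + 7.96 = 14.06.

[-1.86, 14.06]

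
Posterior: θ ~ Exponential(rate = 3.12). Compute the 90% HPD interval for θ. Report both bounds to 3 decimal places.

The exponential density is strictly decreasing on [0, ∞), so the HPD interval is anchored at 0: [0, q] with P(θ ≤ q) = 0.90.
q = −ln(1 − 0.90) / 3.12 = 2.3026 / 3.12 = 0.738.

[0.000, 0.738]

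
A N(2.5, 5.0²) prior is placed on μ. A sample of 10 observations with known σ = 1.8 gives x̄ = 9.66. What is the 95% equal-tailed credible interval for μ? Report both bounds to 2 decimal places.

[8.46, 10.68]

Posterior precision = 1/5.0² + 10/1.8² = 0.0400 + 3.0864 = 3.1264, so posterior SD = 0.5656.
Posterior mean = (2.5/5.0² + 10·9.66/1.8²) / 3.1264 = 9.5684.
Interval: 9.5684 ± 1.960 × 0.5656 → [8.46, 10.68].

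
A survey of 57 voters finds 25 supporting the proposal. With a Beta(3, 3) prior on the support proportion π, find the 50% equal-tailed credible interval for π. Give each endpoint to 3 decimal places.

Posterior: Beta(3+25, 3+32) = Beta(28, 35).
Equal-tailed 50% interval: the 0.25 and 0.75 quantiles of Beta(28, 35).
Posterior mean ≈ 0.444, SD ≈ 0.062; a Normal approximation gives roughly [0.403, 0.486].
Exact: F⁻¹(0.25) = 0.402; F⁻¹(0.75) = 0.486.

[0.402, 0.486]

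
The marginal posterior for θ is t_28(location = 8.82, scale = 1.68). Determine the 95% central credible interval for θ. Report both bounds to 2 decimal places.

[5.38, 12.26]

The t_28 distribution is symmetric; the 95% interval is 8.82 ± t·1.68 with t_{0.975,28} = 2.048.
Half-width: 2.048 × 1.68 = 3.44.
8.82 − 3.44 = 5.38; 8.82 + 3.44 = 12.26.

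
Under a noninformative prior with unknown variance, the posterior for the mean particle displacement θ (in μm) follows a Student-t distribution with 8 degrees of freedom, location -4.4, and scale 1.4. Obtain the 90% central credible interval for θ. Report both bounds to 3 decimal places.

The t_8 distribution is symmetric; the 90% interval is -4.4 ± t·1.4 with t_{0.95,8} = 1.860.
Half-width: 1.860 × 1.4 = 2.603.
-4.4 − 2.603 = -7.003; -4.4 + 2.603 = -1.797.

[-7.003, -1.797]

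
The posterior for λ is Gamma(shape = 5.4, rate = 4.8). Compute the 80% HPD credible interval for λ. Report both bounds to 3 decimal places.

[0.458, 1.611]

The posterior is unimodal and skewed, so the HPD interval has equal density at both endpoints and is the shortest 80% interval.
Solving f(0.458) = f(1.611) with F(1.611) − F(0.458) = 0.80 gives [0.458, 1.611].
For comparison, the equal-tailed interval is [0.566, 1.773]; the HPD is narrower and shifted toward the mode.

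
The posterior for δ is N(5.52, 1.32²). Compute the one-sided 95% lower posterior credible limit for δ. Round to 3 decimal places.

Need L with P(δ ≥ L) = 0.95: L = 5.52 − z_{0.05}·1.32.
z = 1.645; L = 5.52 − 1.645 × 1.32 = 3.349.

3.349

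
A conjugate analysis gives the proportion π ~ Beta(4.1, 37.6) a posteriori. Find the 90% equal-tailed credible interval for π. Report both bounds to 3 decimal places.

Posterior: Beta(4.1, 37.6).
Equal-tailed 90% interval: the 0.05 and 0.95 quantiles of Beta(4.1, 37.6).
Posterior mean ≈ 0.098, SD ≈ 0.046; a Normal approximation gives roughly [0.023, 0.173].
Exact: F⁻¹(0.05) = 0.036; F⁻¹(0.95) = 0.183.

[0.036, 0.183]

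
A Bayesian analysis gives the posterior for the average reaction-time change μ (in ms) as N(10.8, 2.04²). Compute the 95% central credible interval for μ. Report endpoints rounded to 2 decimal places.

The posterior is symmetric, so the 95% equal-tailed interval is μ = 10.8 ± z·2.04 with z = 1.960.
Half-width: 1.960 × 2.04 = 4.00.
10.8 − 4.00 = 6.80; 10.8 + 4.00 = 14.80.

[6.80, 14.80]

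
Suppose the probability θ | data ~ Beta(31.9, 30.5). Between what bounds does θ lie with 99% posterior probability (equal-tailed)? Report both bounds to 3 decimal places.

Posterior: Beta(31.9, 30.5).
Equal-tailed 99% interval: the 0.005 and 0.995 quantiles of Beta(31.9, 30.5).
Posterior mean ≈ 0.511, SD ≈ 0.063; a Normal approximation gives roughly [0.350, 0.673].
Exact: F⁻¹(0.005) = 0.351; F⁻¹(0.995) = 0.670.

[0.351, 0.670]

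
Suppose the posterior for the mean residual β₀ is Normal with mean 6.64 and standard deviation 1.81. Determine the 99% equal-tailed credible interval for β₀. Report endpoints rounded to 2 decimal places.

[1.98, 11.30]

The posterior is symmetric, so the 99% equal-tailed interval is β₀ = 6.64 ± z·1.81 with z = 2.576.
Half-width: 2.576 × 1.81 = 4.66.
6.64 − 4.66 = 1.98; 6.64 + 4.66 = 11.30.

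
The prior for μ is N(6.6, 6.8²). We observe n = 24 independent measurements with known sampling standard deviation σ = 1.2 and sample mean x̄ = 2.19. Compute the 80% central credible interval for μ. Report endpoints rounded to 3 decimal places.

[1.882, 2.509]

Posterior precision = 1/6.8² + 24/1.2² = 0.0216 + 16.6667 = 16.6883, so posterior SD = 0.2448.
Posterior mean = (6.6/6.8² + 24·2.19/1.2²) / 16.6883 = 2.1957.
Interval: 2.1957 ± 1.282 × 0.2448 → [1.882, 2.509].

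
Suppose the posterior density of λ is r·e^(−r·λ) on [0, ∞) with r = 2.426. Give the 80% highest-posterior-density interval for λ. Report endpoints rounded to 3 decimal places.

The exponential density is strictly decreasing on [0, ∞), so the HPD interval is anchored at 0: [0, q] with P(λ ≤ q) = 0.80.
q = −ln(1 − 0.80) / 2.426 = 1.6094 / 2.426 = 0.663.

[0.000, 0.663]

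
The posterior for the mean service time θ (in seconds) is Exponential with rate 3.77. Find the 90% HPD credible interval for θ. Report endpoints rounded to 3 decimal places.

[0.000, 0.611]

The exponential density is strictly decreasing on [0, ∞), so the HPD interval is anchored at 0: [0, q] with P(θ ≤ q) = 0.90.
q = −ln(1 − 0.90) / 3.77 = 2.3026 / 3.77 = 0.611.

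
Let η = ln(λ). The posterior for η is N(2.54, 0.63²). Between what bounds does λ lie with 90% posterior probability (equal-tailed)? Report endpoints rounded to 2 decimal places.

On the log scale the 90% interval is 2.54 ± 1.645 × 0.63 = [1.5037, 3.5763].
Exponentiate: [e^1.5037, e^3.5763] = [4.50, 35.74].

[4.50, 35.74]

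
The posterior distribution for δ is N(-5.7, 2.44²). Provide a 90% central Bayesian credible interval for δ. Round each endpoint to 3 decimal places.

The posterior is symmetric, so the 90% equal-tailed interval is δ = -5.7 ± z·2.44 with z = 1.645.
Half-width: 1.645 × 2.44 = 4.013.
-5.7 − 4.013 = -9.713; -5.7 + 4.013 = -1.687.

[-9.713, -1.687]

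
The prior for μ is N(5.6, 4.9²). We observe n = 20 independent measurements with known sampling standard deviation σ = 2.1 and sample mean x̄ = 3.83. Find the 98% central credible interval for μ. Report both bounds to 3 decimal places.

Posterior precision = 1/4.9² + 20/2.1² = 0.0416 + 4.5351 = 4.5768, so posterior SD = 0.4674.
Posterior mean = (5.6/4.9² + 20·3.83/2.1²) / 4.5768 = 3.8461.
Interval: 3.8461 ± 2.326 × 0.4674 → [2.759, 4.934].

[2.759, 4.934]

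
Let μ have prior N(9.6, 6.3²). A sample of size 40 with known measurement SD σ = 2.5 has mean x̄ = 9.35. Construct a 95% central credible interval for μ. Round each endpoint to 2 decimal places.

[8.58, 10.12]

Posterior precision = 1/6.3² + 40/2.5² = 0.0252 + 6.4000 = 6.4252, so posterior SD = 0.3945.
Posterior mean = (9.6/6.3² + 40·9.35/2.5²) / 6.4252 = 9.3510.
Interval: 9.3510 ± 1.960 × 0.3945 → [8.58, 10.12].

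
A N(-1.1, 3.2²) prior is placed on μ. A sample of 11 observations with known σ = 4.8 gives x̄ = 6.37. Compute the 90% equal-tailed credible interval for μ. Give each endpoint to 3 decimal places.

[2.933, 7.271]

Posterior precision = 1/3.2² + 11/4.8² = 0.0977 + 0.4774 = 0.5751, so posterior SD = 1.3187.
Posterior mean = (-1.1/3.2² + 11·6.37/4.8²) / 0.5751 = 5.1015.
Interval: 5.1015 ± 1.645 × 1.3187 → [2.933, 7.271].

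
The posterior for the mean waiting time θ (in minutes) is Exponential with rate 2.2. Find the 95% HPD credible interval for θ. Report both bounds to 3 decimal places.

[0.000, 1.362]

The exponential density is strictly decreasing on [0, ∞), so the HPD interval is anchored at 0: [0, q] with P(θ ≤ q) = 0.95.
q = −ln(1 − 0.95) / 2.2 = 2.9957 / 2.2 = 1.362.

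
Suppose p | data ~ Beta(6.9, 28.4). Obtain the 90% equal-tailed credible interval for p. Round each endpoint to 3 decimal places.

[0.098, 0.313]

Posterior: Beta(6.9, 28.4).
Equal-tailed 90% interval: the 0.05 and 0.95 quantiles of Beta(6.9, 28.4).
Posterior mean ≈ 0.195, SD ≈ 0.066; a Normal approximation gives roughly [0.087, 0.304].
Exact: F⁻¹(0.05) = 0.098; F⁻¹(0.95) = 0.313.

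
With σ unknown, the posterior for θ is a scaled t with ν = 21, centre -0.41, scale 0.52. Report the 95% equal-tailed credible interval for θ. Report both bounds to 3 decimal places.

[-1.491, 0.671]

The t_21 distribution is symmetric; the 95% interval is -0.41 ± t·0.52 with t_{0.975,21} = 2.080.
Half-width: 2.080 × 0.52 = 1.081.
-0.41 − 1.081 = -1.491; -0.41 + 1.081 = 0.671.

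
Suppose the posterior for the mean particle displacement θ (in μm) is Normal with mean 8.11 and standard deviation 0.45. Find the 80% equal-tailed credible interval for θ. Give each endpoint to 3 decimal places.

[7.533, 8.687]

The posterior is symmetric, so the 80% equal-tailed interval is θ = 8.11 ± z·0.45 with z = 1.282.
Half-width: 1.282 × 0.45 = 0.577.
8.11 − 0.577 = 7.533; 8.11 + 0.577 = 8.687.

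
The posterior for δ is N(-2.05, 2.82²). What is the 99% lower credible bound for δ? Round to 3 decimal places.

Need L with P(δ ≥ L) = 0.99: L = -2.05 − z_{0.01}·2.82.
z = 2.326; L = -2.05 − 2.326 × 2.82 = -8.610.

-8.610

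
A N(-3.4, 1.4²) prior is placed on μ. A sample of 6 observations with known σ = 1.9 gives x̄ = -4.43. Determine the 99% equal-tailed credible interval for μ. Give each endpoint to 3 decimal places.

Posterior precision = 1/1.4² + 6/1.9² = 0.5102 + 1.6620 = 2.1723, so posterior SD = 0.6785.
Posterior mean = (-3.4/1.4² + 6·-4.43/1.9²) / 2.1723 = -4.1881.
Interval: -4.1881 ± 2.576 × 0.6785 → [-5.936, -2.440].

[-5.936, -2.440]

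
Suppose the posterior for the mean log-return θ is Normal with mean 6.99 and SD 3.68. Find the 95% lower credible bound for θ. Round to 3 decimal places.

0.937

Need L with P(θ ≥ L) = 0.95: L = 6.99 − z_{0.05}·3.68.
z = 1.645; L = 6.99 − 1.645 × 3.68 = 0.937.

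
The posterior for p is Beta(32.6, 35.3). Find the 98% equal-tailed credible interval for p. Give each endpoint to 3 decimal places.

Posterior: Beta(32.6, 35.3).
Equal-tailed 98% interval: the 0.01 and 0.99 quantiles of Beta(32.6, 35.3).
Posterior mean ≈ 0.480, SD ≈ 0.060; a Normal approximation gives roughly [0.340, 0.620].
Exact: F⁻¹(0.01) = 0.342; F⁻¹(0.99) = 0.620.

[0.342, 0.620]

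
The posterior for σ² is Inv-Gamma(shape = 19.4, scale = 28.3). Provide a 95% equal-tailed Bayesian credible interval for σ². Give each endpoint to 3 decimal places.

Inverse-Gamma(19.4, 28.3) quantiles: F⁻¹(0.025) and F⁻¹(0.975).
Equivalently, 1/σ² ~ Gamma(19.4, rate = 28.3); invert its 0.975 and 0.025 quantiles.
Posterior mean ≈ 1.538, SD ≈ 0.369; a Normal approximation gives roughly [0.815, 2.261].
Exact: lower = 0.978; upper = 2.409.

[0.978, 2.409]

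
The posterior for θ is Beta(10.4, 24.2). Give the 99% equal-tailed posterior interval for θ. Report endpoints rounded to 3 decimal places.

[0.129, 0.514]

Posterior: Beta(10.4, 24.2).
Equal-tailed 99% interval: the 0.005 and 0.995 quantiles of Beta(10.4, 24.2).
Posterior mean ≈ 0.301, SD ≈ 0.077; a Normal approximation gives roughly [0.103, 0.499].
Exact: F⁻¹(0.005) = 0.129; F⁻¹(0.995) = 0.514.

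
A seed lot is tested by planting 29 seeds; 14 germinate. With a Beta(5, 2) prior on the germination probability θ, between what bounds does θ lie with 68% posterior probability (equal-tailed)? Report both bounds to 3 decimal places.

[0.445, 0.611]

Posterior: Beta(5+14, 2+15) = Beta(19, 17).
Equal-tailed 68% interval: the 0.16 and 0.84 quantiles of Beta(19, 17).
Posterior mean ≈ 0.528, SD ≈ 0.082; a Normal approximation gives roughly [0.446, 0.609].
Exact: F⁻¹(0.16) = 0.445; F⁻¹(0.84) = 0.611.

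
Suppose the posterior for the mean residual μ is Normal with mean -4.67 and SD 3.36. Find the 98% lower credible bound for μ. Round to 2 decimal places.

Need L with P(μ ≥ L) = 0.98: L = -4.67 − z_{0.02}·3.36.
z = 2.054; L = -4.67 − 2.054 × 3.36 = -11.57.

-11.57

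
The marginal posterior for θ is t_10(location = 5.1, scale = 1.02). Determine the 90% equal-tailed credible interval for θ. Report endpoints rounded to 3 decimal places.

[3.251, 6.949]

The t_10 distribution is symmetric; the 90% interval is 5.1 ± t·1.02 with t_{0.95,10} = 1.812.
Half-width: 1.812 × 1.02 = 1.849.
5.1 − 1.849 = 3.251; 5.1 + 1.849 = 6.949.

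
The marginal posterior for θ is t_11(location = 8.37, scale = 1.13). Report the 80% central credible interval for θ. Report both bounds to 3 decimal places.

[6.829, 9.911]

The t_11 distribution is symmetric; the 80% interval is 8.37 ± t·1.13 with t_{0.9,11} = 1.363.
Half-width: 1.363 × 1.13 = 1.541.
8.37 − 1.541 = 6.829; 8.37 + 1.541 = 9.911.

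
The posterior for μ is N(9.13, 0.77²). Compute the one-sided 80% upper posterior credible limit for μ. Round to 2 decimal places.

9.78

Need U with P(μ ≤ U) = 0.80: U = 9.13 + z_{0.2}·0.77.
z = 0.842; U = 9.13 + 0.842 × 0.77 = 9.78.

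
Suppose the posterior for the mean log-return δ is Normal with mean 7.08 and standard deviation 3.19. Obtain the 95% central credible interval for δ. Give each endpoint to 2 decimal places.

The posterior is symmetric, so the 95% equal-tailed interval is δ = 7.08 ± z·3.19 with z = 1.960.
Half-width: 1.960 × 3.19 = 6.25.
7.08 − 6.25 = 0.83; 7.08 + 6.25 = 13.33.

[0.83, 13.33]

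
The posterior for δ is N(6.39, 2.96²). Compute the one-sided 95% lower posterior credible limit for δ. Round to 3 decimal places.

1.521

Need L with P(δ ≥ L) = 0.95: L = 6.39 − z_{0.05}·2.96.
z = 1.645; L = 6.39 − 1.645 × 2.96 = 1.521.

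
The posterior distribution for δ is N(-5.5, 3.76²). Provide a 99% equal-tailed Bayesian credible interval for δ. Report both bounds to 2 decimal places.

[-15.19, 4.19]

The posterior is symmetric, so the 99% equal-tailed interval is δ = -5.5 ± z·3.76 with z = 2.576.
Half-width: 2.576 × 3.76 = 9.69.
-5.5 − 9.69 = -15.19; -5.5 + 9.69 = 4.19.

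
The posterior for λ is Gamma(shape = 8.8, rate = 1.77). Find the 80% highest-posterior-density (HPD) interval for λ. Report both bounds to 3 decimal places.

The posterior is unimodal and skewed, so the HPD interval has equal density at both endpoints and is the shortest 80% interval.
Solving f(2.666) = f(6.778) with F(6.778) − F(2.666) = 0.80 gives [2.666, 6.778].
For comparison, the equal-tailed interval is [2.981, 7.204]; the HPD is narrower and shifted toward the mode.

[2.666, 6.778]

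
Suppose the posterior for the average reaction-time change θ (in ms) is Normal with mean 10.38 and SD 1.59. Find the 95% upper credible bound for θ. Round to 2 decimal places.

Need U with P(θ ≤ U) = 0.95: U = 10.38 + z_{0.05}·1.59.
z = 1.645; U = 10.38 + 1.645 × 1.59 = 13.00.

13.00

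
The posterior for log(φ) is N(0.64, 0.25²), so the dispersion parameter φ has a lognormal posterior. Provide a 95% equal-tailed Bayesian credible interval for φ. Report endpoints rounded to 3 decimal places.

[1.162, 3.096]

On the log scale the 95% interval is 0.64 ± 1.960 × 0.25 = [0.1500, 1.1300].
Exponentiate: [e^0.1500, e^1.1300] = [1.162, 3.096].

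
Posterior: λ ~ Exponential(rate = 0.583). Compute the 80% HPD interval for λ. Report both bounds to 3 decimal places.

The exponential density is strictly decreasing on [0, ∞), so the HPD interval is anchored at 0: [0, q] with P(λ ≤ q) = 0.80.
q = −ln(1 − 0.80) / 0.583 = 1.6094 / 0.583 = 2.761.

[0.000, 2.761]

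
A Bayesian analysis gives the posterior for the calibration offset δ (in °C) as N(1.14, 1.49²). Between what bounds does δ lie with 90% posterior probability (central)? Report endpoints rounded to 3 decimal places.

[-1.311, 3.591]

The posterior is symmetric, so the 90% equal-tailed interval is δ = 1.14 ± z·1.49 with z = 1.645.
Half-width: 1.645 × 1.49 = 2.451.
1.14 − 2.451 = -1.311; 1.14 + 2.451 = 3.591.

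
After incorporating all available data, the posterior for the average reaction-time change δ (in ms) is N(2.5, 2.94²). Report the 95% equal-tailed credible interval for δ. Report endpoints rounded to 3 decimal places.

The posterior is symmetric, so the 95% equal-tailed interval is δ = 2.5 ± z·2.94 with z = 1.960.
Half-width: 1.960 × 2.94 = 5.762.
2.5 − 5.762 = -3.262; 2.5 + 5.762 = 8.262.

[-3.262, 8.262]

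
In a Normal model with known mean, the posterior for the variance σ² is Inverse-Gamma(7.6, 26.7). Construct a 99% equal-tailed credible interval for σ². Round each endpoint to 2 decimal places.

Inverse-Gamma(7.6, 26.7) quantiles: F⁻¹(0.005) and F⁻¹(0.995).
Equivalently, 1/σ² ~ Gamma(7.6, rate = 26.7); invert its 0.995 and 0.005 quantiles.
Posterior mean ≈ 4.05, SD ≈ 1.71; a Normal approximation gives roughly [-0.36, 8.45].
Exact: lower = 1.61; upper = 11.34.

[1.61, 11.34]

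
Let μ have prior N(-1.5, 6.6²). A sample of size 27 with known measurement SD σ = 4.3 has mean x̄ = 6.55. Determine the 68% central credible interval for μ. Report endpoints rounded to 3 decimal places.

[5.609, 7.242]

Posterior precision = 1/6.6² + 27/4.3² = 0.0230 + 1.4602 = 1.4832, so posterior SD = 0.8211.
Posterior mean = (-1.5/6.6² + 27·6.55/4.3²) / 1.4832 = 6.4254.
Interval: 6.4254 ± 0.994 × 0.8211 → [5.609, 7.242].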